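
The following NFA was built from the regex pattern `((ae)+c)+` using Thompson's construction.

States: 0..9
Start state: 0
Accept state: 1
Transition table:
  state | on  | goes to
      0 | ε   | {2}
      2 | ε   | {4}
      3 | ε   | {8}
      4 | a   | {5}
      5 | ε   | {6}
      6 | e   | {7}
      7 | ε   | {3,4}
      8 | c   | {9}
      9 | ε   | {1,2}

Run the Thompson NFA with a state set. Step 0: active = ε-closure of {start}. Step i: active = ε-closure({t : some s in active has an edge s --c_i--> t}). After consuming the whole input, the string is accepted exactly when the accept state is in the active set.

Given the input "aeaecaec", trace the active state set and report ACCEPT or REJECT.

initial (ε-close {0}): {0,2,4}
'a' @ 1: {5,6}
'e' @ 2: {3,4,7,8}
'a' @ 3: {5,6}
'e' @ 4: {3,4,7,8}
'c' @ 5: {1,2,4,9}  (accept∈set)
'a' @ 6: {5,6}
'e' @ 7: {3,4,7,8}
'c' @ 8: {1,2,4,9}  (accept∈set)
after full input: {1,2,4,9}  (accept=1 in)

Answer: ACCEPT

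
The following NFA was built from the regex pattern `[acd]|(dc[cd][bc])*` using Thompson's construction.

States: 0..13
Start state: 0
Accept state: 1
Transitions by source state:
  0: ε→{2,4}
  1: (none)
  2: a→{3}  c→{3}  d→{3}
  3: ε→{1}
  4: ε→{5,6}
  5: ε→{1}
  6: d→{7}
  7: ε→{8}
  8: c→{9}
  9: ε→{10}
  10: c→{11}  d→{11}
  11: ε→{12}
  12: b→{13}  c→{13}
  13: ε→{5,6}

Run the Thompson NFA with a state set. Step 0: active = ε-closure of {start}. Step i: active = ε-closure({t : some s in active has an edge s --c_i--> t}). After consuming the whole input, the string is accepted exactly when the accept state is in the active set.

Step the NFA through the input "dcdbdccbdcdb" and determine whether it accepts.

Answer: ACCEPT

Trace:
start: ε-closure({0}) = {0,1,2,4,5,6}
'd' @ 1: {1,3,7,8}  [accepting]
'c' @ 2: {9,10}
'd' @ 3: {11,12}
'b' @ 4: {1,5,6,13}  [accepting]
'd' @ 5: {7,8}
'c' @ 6: {9,10}
'c' @ 7: {11,12}
'b' @ 8: {1,5,6,13}  [accepting]
'd' @ 9: {7,8}
'c' @ 10: {9,10}
'd' @ 11: {11,12}
'b' @ 12: {1,5,6,13}  [accepting]
end set {1,5,6,13} — state 1 in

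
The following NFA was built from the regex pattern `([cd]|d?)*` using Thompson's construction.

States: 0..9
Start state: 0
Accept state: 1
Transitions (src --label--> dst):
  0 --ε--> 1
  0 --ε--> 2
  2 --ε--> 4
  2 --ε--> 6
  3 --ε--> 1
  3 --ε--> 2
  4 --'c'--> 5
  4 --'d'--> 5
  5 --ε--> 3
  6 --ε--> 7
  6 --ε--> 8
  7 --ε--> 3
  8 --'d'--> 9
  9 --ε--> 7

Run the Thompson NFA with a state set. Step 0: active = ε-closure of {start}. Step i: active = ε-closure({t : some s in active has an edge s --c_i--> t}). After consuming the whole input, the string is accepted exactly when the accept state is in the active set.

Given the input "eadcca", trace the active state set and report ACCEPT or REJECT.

S₀ = ε-closure({0}) = {0,1,2,3,4,6,7,8}
'e' @ 1: {}  — state set empty
rest 'adcca' ignored (set empty)
after full input: {}  (accept=1 not in)

Answer: REJECT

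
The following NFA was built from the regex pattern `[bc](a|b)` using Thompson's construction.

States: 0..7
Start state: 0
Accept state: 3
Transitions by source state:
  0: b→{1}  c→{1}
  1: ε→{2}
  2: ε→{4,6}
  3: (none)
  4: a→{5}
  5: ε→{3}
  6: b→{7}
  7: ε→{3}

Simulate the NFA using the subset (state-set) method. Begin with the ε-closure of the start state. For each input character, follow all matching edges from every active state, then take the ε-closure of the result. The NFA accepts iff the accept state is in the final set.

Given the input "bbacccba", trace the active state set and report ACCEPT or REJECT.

Answer: REJECT

Derivation:
initial (ε-close {0}): {0}
'b' @ 1: {1,2,4,6}
'b' @ 2: {3,7}  ✓accept
'a' @ 3: {}  — dead — no transitions
rest 'cccba' ignored (set empty)
final: {}; accept 3 not in set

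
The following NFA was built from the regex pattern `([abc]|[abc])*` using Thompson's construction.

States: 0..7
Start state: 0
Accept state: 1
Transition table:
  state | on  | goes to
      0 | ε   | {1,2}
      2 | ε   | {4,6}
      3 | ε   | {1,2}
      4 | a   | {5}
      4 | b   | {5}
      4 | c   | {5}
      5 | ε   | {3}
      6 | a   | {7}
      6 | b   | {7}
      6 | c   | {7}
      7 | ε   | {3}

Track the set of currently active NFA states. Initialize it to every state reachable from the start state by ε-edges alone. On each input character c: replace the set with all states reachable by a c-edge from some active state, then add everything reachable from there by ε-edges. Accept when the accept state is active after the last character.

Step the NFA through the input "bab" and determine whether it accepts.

initial (ε-close {0}): {0,1,2,4,6}
'b' @ 1: {1,2,3,4,5,6,7}  [accepting]
'a' @ 2: {1,2,3,4,5,6,7}  [accepting]
'b' @ 3: {1,2,3,4,5,6,7}  [accepting]
after full input: {1,2,3,4,5,6,7}  (accept=1 in)

Answer: ACCEPT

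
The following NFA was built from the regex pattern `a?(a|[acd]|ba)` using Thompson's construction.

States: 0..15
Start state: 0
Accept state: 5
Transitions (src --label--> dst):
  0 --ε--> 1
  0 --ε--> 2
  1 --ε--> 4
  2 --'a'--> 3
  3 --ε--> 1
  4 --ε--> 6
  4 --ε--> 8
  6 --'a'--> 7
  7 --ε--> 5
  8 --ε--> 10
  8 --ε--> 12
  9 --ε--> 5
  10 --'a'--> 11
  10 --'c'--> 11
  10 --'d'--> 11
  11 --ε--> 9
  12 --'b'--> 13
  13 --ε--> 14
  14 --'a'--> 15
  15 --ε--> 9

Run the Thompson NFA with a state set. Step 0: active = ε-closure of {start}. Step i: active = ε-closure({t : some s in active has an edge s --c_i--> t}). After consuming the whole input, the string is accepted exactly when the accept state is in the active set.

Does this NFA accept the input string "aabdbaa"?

start: ε-closure({0}) = {0,1,2,4,6,8,10,12}
'a' @ 1: {1,3,4,5,6,7,8,9,10,11,12}  ✓accept
'a' @ 2: {5,7,9,11}  ✓accept
'b' @ 3: {}  — dead — no transitions
rest 'dbaa' ignored (set empty)
final: {}; accept 5 not in set

Answer: REJECT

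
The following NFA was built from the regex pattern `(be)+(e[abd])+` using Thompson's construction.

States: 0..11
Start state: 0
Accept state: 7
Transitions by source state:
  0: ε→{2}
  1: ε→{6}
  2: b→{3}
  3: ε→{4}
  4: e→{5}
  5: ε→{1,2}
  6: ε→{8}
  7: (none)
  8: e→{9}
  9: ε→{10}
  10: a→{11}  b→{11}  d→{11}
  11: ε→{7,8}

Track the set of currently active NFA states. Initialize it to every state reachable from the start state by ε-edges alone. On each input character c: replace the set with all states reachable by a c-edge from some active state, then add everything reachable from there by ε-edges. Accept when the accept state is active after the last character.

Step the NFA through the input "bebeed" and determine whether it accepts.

initial (ε-close {0}): {0,2}
'b' @ 1: {3,4}
'e' @ 2: {1,2,5,6,8}
'b' @ 3: {3,4}
'e' @ 4: {1,2,5,6,8}
'e' @ 5: {9,10}
'd' @ 6: {7,8,11}  ✓accept
end set {7,8,11} — state 7 in

Answer: ACCEPT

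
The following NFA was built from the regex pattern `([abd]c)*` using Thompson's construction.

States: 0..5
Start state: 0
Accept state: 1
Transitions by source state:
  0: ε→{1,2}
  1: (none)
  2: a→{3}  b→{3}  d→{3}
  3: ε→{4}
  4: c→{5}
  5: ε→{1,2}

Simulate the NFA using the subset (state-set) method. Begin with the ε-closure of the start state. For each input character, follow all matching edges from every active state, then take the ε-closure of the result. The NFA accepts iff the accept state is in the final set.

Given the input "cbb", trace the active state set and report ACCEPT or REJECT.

S₀ = ε-closure({0}) = {0,1,2}
'c' @ 1: {}  — state set empty
rest 'bb' ignored (set empty)
after full input: {}  (accept=1 not in)

Answer: REJECT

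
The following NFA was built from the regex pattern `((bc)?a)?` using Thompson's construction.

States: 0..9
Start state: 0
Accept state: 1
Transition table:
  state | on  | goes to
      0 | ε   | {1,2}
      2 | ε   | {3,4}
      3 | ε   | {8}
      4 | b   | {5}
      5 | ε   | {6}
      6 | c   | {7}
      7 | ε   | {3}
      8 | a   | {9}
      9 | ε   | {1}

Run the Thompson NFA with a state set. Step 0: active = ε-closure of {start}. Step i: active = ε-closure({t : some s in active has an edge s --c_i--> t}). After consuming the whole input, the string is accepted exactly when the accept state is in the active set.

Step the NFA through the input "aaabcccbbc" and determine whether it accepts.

Answer: REJECT

Steps:
start: ε-closure({0}) = {0,1,2,3,4,8}
'a' @ 1: {1,9}  [accepting]
'a' @ 2: {}  — state set empty
rest 'abcccbbc' ignored (set empty)
final: {}; accept 1 not in set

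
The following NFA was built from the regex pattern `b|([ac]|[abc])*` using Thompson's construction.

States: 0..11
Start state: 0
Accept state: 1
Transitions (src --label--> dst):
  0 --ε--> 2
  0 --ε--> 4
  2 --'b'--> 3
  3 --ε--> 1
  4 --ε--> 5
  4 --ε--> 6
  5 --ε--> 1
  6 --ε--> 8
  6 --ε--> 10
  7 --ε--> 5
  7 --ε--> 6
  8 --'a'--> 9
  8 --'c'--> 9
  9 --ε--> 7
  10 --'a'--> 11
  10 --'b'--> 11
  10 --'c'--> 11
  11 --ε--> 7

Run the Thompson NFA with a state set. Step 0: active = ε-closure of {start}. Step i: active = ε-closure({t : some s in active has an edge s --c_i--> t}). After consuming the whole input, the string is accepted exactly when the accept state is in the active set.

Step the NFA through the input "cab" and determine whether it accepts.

S₀ = ε-closure({0}) = {0,1,2,4,5,6,8,10}
'c' @ 1: {1,5,6,7,8,9,10,11}  (accept∈set)
'a' @ 2: {1,5,6,7,8,9,10,11}  (accept∈set)
'b' @ 3: {1,5,6,7,8,10,11}  (accept∈set)
end set {1,5,6,7,8,10,11} — state 1 in

Answer: ACCEPT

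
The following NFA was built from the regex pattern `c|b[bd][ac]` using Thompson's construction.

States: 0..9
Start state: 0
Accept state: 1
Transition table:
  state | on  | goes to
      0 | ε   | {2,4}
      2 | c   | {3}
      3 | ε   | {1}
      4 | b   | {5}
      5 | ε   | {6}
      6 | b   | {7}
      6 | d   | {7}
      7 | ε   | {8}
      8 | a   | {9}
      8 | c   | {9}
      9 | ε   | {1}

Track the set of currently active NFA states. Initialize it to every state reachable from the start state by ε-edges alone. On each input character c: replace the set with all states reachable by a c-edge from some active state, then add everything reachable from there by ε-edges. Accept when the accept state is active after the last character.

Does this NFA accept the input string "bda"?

initial (ε-close {0}): {0,2,4}
'b' @ 1: {5,6}
'd' @ 2: {7,8}
'a' @ 3: {1,9}  (accept∈set)
final: {1,9}; accept 1 in set

Answer: ACCEPT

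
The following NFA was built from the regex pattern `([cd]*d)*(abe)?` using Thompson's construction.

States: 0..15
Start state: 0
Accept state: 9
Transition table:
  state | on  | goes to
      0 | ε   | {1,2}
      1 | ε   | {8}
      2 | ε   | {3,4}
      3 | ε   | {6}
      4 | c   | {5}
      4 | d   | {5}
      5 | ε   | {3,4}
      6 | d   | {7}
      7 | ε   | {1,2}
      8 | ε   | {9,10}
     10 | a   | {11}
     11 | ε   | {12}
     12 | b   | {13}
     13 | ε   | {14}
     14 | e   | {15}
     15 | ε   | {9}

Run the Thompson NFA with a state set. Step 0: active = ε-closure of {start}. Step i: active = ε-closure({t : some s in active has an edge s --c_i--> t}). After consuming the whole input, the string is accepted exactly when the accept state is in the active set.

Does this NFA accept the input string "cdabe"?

Answer: ACCEPT

Trace:
S₀ = ε-closure({0}) = {0,1,2,3,4,6,8,9,10}
'c' @ 1: {3,4,5,6}
'd' @ 2: {1,2,3,4,5,6,7,8,9,10}  [accepting]
'a' @ 3: {11,12}
'b' @ 4: {13,14}
'e' @ 5: {9,15}  [accepting]
final: {9,15}; accept 9 in set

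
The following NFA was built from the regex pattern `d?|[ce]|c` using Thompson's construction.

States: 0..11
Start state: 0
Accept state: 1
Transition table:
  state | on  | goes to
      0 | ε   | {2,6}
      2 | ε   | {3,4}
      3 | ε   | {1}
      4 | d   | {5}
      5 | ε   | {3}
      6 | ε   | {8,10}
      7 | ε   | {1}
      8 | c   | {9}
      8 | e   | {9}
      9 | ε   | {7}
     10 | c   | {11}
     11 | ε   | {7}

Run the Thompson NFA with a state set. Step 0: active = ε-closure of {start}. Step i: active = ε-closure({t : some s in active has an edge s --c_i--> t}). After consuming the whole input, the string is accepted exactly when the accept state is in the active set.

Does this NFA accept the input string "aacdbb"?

Answer: REJECT

Steps:
initial (ε-close {0}): {0,1,2,3,4,6,8,10}
'a' @ 1: {}  — no active states
rest 'acdbb' ignored (set empty)
after full input: {}  (accept=1 not in)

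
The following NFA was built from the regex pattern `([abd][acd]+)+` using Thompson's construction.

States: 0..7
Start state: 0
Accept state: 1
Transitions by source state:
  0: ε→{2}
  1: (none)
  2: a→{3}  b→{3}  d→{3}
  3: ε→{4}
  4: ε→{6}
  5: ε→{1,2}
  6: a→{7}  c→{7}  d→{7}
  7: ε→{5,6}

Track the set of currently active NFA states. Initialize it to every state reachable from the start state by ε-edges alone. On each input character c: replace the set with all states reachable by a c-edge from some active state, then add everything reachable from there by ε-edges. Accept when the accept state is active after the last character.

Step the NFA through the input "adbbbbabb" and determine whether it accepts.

start: ε-closure({0}) = {0,2}
'a' @ 1: {3,4,6}
'd' @ 2: {1,2,5,6,7}  ✓accept
'b' @ 3: {3,4,6}
'b' @ 4: {}  — state set empty
rest 'bbabb' ignored (set empty)
end set {} — state 1 not in

Answer: REJECT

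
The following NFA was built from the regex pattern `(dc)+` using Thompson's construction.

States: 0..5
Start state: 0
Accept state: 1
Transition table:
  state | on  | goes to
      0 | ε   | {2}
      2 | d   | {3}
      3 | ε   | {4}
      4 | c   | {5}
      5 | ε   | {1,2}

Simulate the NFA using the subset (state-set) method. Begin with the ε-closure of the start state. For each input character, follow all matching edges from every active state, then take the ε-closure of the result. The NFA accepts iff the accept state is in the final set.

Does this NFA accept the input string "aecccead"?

start: ε-closure({0}) = {0,2}
'a' @ 1: {}  — state set empty
rest 'ecccead' ignored (set empty)
final: {}; accept 1 not in set

Answer: REJECT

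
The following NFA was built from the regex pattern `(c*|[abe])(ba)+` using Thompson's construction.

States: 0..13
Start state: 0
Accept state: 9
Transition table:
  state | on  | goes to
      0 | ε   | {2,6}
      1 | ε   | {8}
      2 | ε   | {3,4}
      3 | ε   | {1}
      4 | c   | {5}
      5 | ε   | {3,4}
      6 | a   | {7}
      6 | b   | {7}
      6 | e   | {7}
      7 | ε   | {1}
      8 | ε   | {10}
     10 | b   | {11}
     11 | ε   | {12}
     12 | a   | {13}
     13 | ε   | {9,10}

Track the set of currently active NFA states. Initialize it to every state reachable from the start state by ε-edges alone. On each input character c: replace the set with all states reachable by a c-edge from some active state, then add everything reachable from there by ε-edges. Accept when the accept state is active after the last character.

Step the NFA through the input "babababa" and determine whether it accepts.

start: ε-closure({0}) = {0,1,2,3,4,6,8,10}
'b' @ 1: {1,7,8,10,11,12}
'a' @ 2: {9,10,13}  (accept∈set)
'b' @ 3: {11,12}
'a' @ 4: {9,10,13}  (accept∈set)
'b' @ 5: {11,12}
'a' @ 6: {9,10,13}  (accept∈set)
'b' @ 7: {11,12}
'a' @ 8: {9,10,13}  (accept∈set)
after full input: {9,10,13}  (accept=9 in)

Answer: ACCEPT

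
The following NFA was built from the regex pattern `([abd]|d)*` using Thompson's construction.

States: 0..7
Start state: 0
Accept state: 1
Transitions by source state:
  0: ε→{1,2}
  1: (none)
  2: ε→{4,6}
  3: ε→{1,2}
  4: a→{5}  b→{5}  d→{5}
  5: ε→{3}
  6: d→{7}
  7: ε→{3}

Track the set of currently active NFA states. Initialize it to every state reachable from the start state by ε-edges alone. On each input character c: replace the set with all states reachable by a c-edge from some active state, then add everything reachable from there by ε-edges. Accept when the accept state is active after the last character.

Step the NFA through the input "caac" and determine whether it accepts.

start: ε-closure({0}) = {0,1,2,4,6}
'c' @ 1: {}  — dead — no transitions
rest 'aac' ignored (set empty)
end set {} — state 1 not in

Answer: REJECT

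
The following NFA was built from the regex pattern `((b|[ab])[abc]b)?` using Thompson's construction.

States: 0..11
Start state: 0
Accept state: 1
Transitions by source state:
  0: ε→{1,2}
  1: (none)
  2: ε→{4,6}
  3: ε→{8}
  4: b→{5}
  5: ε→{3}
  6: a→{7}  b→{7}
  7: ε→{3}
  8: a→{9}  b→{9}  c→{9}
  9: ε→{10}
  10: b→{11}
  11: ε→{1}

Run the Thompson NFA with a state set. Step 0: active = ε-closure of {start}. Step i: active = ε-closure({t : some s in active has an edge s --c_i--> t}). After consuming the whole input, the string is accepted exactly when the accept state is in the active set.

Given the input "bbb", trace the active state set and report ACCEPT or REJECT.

Answer: ACCEPT

Trace:
start: ε-closure({0}) = {0,1,2,4,6}
'b' @ 1: {3,5,7,8}
'b' @ 2: {9,10}
'b' @ 3: {1,11}  [accepting]
final: {1,11}; accept 1 in set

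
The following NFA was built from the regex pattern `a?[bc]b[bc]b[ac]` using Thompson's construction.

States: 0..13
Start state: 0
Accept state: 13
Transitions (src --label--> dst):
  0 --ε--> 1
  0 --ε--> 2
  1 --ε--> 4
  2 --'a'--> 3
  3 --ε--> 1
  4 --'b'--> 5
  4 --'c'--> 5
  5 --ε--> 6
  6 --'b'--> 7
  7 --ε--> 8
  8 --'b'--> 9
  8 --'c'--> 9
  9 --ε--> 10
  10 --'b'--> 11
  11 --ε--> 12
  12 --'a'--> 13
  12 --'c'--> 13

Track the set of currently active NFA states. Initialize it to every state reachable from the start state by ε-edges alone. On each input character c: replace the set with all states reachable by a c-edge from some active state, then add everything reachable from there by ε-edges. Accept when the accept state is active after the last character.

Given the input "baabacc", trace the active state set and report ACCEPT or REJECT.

initial (ε-close {0}): {0,1,2,4}
'b' @ 1: {5,6}
'a' @ 2: {}  — no active states
rest 'abacc' ignored (set empty)
final: {}; accept 13 not in set

Answer: REJECT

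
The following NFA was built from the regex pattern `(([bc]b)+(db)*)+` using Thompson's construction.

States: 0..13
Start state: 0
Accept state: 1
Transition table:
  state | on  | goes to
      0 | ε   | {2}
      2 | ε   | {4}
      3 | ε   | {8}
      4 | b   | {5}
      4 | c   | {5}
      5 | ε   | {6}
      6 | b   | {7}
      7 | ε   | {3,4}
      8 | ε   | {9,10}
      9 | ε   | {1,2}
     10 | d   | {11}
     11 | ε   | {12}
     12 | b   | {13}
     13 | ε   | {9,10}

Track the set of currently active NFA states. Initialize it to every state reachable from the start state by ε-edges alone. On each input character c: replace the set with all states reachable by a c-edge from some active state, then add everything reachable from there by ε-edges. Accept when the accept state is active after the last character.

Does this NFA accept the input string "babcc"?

S₀ = ε-closure({0}) = {0,2,4}
'b' @ 1: {5,6}
'a' @ 2: {}  — dead — no transitions
rest 'bcc' ignored (set empty)
end set {} — state 1 not in

Answer: REJECT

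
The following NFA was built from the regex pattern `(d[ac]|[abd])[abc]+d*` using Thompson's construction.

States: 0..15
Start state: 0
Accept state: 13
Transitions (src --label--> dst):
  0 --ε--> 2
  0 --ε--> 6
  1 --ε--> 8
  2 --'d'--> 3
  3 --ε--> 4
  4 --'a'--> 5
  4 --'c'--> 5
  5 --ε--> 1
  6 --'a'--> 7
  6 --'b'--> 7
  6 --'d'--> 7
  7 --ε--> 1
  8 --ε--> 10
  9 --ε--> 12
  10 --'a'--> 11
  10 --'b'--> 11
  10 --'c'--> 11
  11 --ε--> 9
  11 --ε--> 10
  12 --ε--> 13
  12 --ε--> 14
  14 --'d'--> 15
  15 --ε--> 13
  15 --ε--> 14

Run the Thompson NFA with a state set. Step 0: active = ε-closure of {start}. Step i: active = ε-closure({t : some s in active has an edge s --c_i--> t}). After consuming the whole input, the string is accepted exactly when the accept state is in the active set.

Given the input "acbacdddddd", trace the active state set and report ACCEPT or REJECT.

Answer: ACCEPT

Derivation:
initial (ε-close {0}): {0,2,6}
'a' @ 1: {1,7,8,10}
'c' @ 2: {9,10,11,12,13,14}  (accept∈set)
'b' @ 3: {9,10,11,12,13,14}  (accept∈set)
'a' @ 4: {9,10,11,12,13,14}  (accept∈set)
'c' @ 5: {9,10,11,12,13,14}  (accept∈set)
'd' @ 6: {13,14,15}  (accept∈set)
'd' @ 7: {13,14,15}  (accept∈set)
'd' @ 8: {13,14,15}  (accept∈set)
'd' @ 9: {13,14,15}  (accept∈set)
'd' @ 10: {13,14,15}  (accept∈set)
'd' @ 11: {13,14,15}  (accept∈set)
after full input: {13,14,15}  (accept=13 in)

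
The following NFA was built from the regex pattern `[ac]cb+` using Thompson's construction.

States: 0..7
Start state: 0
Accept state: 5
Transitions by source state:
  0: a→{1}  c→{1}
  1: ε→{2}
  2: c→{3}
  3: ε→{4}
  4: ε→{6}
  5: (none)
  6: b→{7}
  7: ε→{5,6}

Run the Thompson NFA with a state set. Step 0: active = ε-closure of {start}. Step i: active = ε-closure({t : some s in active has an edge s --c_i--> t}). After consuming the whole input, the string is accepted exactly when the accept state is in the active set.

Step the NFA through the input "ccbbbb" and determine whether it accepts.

Answer: ACCEPT

Derivation:
S₀ = ε-closure({0}) = {0}
'c' @ 1: {1,2}
'c' @ 2: {3,4,6}
'b' @ 3: {5,6,7}  [accepting]
'b' @ 4: {5,6,7}  [accepting]
'b' @ 5: {5,6,7}  [accepting]
'b' @ 6: {5,6,7}  [accepting]
final: {5,6,7}; accept 5 in set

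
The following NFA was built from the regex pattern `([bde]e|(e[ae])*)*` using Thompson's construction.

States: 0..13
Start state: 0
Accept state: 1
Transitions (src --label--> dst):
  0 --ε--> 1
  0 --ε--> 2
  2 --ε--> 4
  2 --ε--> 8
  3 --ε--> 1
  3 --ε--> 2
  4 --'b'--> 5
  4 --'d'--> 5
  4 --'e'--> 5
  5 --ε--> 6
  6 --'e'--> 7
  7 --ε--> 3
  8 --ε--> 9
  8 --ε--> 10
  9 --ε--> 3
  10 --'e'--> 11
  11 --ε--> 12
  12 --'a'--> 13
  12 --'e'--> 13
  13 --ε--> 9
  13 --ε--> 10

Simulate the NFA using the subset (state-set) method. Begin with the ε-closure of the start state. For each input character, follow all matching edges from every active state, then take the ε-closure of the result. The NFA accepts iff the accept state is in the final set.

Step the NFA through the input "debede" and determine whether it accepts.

initial (ε-close {0}): {0,1,2,3,4,8,9,10}
'd' @ 1: {5,6}
'e' @ 2: {1,2,3,4,7,8,9,10}  ✓accept
'b' @ 3: {5,6}
'e' @ 4: {1,2,3,4,7,8,9,10}  ✓accept
'd' @ 5: {5,6}
'e' @ 6: {1,2,3,4,7,8,9,10}  ✓accept
end set {1,2,3,4,7,8,9,10} — state 1 in

Answer: ACCEPT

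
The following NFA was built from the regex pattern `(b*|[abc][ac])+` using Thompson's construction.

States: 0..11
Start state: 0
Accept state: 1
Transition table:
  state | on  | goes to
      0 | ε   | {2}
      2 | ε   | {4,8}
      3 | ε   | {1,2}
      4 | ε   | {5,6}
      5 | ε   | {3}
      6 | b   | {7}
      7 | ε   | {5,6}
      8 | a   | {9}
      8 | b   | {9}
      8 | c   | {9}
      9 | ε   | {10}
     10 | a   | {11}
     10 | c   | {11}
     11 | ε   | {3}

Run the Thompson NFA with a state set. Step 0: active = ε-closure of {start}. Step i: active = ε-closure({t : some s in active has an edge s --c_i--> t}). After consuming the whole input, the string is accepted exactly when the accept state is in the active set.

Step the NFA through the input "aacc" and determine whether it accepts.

Answer: ACCEPT

Derivation:
initial (ε-close {0}): {0,1,2,3,4,5,6,8}
'a' @ 1: {9,10}
'a' @ 2: {1,2,3,4,5,6,8,11}  (accept∈set)
'c' @ 3: {9,10}
'c' @ 4: {1,2,3,4,5,6,8,11}  (accept∈set)
final: {1,2,3,4,5,6,8,11}; accept 1 in set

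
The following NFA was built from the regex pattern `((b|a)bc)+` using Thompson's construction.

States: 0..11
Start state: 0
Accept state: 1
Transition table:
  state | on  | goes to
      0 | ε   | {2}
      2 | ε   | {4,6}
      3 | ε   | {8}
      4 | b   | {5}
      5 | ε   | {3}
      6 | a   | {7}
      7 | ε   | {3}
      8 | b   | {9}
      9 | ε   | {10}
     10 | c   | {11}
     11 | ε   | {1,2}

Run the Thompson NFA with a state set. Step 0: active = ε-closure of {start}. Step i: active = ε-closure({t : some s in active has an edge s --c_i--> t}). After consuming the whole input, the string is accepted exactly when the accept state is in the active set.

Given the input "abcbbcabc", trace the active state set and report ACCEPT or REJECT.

Answer: ACCEPT

Derivation:
start: ε-closure({0}) = {0,2,4,6}
'a' @ 1: {3,7,8}
'b' @ 2: {9,10}
'c' @ 3: {1,2,4,6,11}  ✓accept
'b' @ 4: {3,5,8}
'b' @ 5: {9,10}
'c' @ 6: {1,2,4,6,11}  ✓accept
'a' @ 7: {3,7,8}
'b' @ 8: {9,10}
'c' @ 9: {1,2,4,6,11}  ✓accept
final: {1,2,4,6,11}; accept 1 in set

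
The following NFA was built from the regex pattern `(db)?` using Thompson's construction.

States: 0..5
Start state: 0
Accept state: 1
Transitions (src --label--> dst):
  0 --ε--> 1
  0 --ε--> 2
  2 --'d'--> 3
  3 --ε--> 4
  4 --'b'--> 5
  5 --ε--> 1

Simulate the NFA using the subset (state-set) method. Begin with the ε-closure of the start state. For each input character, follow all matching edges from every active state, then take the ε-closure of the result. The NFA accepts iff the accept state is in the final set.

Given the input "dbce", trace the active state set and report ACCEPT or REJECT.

Answer: REJECT

Derivation:
initial (ε-close {0}): {0,1,2}
'd' @ 1: {3,4}
'b' @ 2: {1,5}  [accepting]
'c' @ 3: {}  — state set empty
rest 'e' ignored (set empty)
final: {}; accept 1 not in set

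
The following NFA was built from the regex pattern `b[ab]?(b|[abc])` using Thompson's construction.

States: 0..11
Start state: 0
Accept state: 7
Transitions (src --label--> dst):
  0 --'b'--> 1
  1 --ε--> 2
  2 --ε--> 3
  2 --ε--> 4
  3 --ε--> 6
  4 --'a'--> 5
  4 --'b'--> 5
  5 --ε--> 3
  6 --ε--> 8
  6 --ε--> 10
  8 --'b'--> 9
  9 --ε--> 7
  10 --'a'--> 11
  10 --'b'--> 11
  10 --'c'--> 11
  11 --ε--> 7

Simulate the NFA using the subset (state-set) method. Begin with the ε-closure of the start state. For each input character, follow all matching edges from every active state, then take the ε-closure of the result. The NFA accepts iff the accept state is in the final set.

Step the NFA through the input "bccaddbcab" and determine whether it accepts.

initial (ε-close {0}): {0}
'b' @ 1: {1,2,3,4,6,8,10}
'c' @ 2: {7,11}  ✓accept
'c' @ 3: {}  — dead — no transitions
rest 'addbcab' ignored (set empty)
after full input: {}  (accept=7 not in)

Answer: REJECT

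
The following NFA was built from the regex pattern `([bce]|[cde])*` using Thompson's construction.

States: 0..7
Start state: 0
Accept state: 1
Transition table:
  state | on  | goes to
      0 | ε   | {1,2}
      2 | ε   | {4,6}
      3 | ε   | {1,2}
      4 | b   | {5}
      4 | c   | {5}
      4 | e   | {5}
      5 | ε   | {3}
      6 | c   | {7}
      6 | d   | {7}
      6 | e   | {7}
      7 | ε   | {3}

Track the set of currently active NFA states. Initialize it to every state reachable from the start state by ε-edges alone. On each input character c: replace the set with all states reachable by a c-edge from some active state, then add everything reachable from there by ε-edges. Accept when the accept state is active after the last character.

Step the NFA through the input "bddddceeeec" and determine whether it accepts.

Answer: ACCEPT

Derivation:
S₀ = ε-closure({0}) = {0,1,2,4,6}
'b' @ 1: {1,2,3,4,5,6}  ✓accept
'd' @ 2: {1,2,3,4,6,7}  ✓accept
'd' @ 3: {1,2,3,4,6,7}  ✓accept
'd' @ 4: {1,2,3,4,6,7}  ✓accept
'd' @ 5: {1,2,3,4,6,7}  ✓accept
'c' @ 6: {1,2,3,4,5,6,7}  ✓accept
'e' @ 7: {1,2,3,4,5,6,7}  ✓accept
'e' @ 8: {1,2,3,4,5,6,7}  ✓accept
'e' @ 9: {1,2,3,4,5,6,7}  ✓accept
'e' @ 10: {1,2,3,4,5,6,7}  ✓accept
'c' @ 11: {1,2,3,4,5,6,7}  ✓accept
final: {1,2,3,4,5,6,7}; accept 1 in set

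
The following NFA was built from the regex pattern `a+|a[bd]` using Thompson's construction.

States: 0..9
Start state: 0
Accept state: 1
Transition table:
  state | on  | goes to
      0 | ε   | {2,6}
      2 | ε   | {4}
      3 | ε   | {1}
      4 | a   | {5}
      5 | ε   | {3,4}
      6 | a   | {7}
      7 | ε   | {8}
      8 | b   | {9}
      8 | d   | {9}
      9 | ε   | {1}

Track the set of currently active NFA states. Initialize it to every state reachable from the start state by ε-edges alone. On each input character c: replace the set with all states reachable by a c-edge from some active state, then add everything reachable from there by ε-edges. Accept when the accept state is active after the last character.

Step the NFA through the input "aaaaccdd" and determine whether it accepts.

Answer: REJECT

Derivation:
initial (ε-close {0}): {0,2,4,6}
'a' @ 1: {1,3,4,5,7,8}  [accepting]
'a' @ 2: {1,3,4,5}  [accepting]
'a' @ 3: {1,3,4,5}  [accepting]
'a' @ 4: {1,3,4,5}  [accepting]
'c' @ 5: {}  — state set empty
rest 'cdd' ignored (set empty)
after full input: {}  (accept=1 not in)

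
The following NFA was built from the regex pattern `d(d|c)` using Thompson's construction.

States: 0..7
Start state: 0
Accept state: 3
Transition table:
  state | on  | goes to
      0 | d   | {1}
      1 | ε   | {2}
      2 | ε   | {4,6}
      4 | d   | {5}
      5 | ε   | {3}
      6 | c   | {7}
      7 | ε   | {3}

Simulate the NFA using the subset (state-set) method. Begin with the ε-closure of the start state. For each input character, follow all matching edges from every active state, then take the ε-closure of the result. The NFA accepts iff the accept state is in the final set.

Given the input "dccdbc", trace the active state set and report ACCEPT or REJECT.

Answer: REJECT

Derivation:
start: ε-closure({0}) = {0}
'd' @ 1: {1,2,4,6}
'c' @ 2: {3,7}  [accepting]
'c' @ 3: {}  — dead — no transitions
rest 'dbc' ignored (set empty)
final: {}; accept 3 not in set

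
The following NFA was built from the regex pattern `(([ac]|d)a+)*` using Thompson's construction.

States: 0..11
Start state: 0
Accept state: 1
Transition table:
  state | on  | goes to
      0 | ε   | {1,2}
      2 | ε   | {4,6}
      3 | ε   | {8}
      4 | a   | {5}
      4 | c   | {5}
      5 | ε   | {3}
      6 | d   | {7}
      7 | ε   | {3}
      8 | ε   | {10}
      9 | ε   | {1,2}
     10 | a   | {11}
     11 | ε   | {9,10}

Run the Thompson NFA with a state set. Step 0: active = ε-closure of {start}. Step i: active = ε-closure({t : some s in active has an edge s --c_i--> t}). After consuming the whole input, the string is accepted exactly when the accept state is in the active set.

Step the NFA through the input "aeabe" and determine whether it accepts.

Answer: REJECT

Steps:
start: ε-closure({0}) = {0,1,2,4,6}
'a' @ 1: {3,5,8,10}
'e' @ 2: {}  — state set empty
rest 'abe' ignored (set empty)
end set {} — state 1 not in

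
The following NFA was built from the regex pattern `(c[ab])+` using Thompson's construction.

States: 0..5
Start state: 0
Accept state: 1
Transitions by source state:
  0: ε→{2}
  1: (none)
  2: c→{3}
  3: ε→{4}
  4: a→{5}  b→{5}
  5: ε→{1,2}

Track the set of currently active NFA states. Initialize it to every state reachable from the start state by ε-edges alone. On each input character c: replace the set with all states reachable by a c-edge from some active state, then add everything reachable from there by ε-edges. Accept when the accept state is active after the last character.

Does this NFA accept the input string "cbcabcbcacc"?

start: ε-closure({0}) = {0,2}
'c' @ 1: {3,4}
'b' @ 2: {1,2,5}  [accepting]
'c' @ 3: {3,4}
'a' @ 4: {1,2,5}  [accepting]
'b' @ 5: {}  — state set empty
rest 'cbcacc' ignored (set empty)
final: {}; accept 1 not in set

Answer: REJECT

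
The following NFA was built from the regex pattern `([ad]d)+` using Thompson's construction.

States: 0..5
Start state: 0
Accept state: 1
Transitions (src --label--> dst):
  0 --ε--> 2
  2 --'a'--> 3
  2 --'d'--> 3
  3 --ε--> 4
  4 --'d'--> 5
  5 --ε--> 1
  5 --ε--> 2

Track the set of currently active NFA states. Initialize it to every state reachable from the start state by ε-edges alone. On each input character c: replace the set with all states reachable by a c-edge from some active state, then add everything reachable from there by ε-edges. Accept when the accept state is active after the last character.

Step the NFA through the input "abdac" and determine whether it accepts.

Answer: REJECT

Trace:
start: ε-closure({0}) = {0,2}
'a' @ 1: {3,4}
'b' @ 2: {}  — state set empty
rest 'dac' ignored (set empty)
final: {}; accept 1 not in set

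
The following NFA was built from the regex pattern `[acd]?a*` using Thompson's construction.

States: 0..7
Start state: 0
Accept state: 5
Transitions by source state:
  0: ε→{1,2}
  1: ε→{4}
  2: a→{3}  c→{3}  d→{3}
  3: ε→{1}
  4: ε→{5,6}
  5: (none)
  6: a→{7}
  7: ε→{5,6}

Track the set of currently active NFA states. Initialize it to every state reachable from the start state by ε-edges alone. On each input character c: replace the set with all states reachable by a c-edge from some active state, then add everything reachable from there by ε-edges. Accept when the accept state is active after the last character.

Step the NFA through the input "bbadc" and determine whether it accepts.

Answer: REJECT

Steps:
S₀ = ε-closure({0}) = {0,1,2,4,5,6}
'b' @ 1: {}  — no active states
rest 'badc' ignored (set empty)
end set {} — state 5 not in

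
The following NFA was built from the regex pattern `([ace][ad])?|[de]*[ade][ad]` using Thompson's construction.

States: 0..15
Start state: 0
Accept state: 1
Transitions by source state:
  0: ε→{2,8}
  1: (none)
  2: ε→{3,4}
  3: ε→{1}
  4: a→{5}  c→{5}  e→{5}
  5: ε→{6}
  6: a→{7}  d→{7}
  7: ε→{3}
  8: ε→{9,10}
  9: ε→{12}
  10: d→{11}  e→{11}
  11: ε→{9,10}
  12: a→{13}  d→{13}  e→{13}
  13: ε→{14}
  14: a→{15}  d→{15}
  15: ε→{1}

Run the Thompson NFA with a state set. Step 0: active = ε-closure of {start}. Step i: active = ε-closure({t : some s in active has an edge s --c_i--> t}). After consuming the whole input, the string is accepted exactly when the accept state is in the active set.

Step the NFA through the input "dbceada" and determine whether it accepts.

start: ε-closure({0}) = {0,1,2,3,4,8,9,10,12}
'd' @ 1: {9,10,11,12,13,14}
'b' @ 2: {}  — state set empty
rest 'ceada' ignored (set empty)
end set {} — state 1 not in

Answer: REJECT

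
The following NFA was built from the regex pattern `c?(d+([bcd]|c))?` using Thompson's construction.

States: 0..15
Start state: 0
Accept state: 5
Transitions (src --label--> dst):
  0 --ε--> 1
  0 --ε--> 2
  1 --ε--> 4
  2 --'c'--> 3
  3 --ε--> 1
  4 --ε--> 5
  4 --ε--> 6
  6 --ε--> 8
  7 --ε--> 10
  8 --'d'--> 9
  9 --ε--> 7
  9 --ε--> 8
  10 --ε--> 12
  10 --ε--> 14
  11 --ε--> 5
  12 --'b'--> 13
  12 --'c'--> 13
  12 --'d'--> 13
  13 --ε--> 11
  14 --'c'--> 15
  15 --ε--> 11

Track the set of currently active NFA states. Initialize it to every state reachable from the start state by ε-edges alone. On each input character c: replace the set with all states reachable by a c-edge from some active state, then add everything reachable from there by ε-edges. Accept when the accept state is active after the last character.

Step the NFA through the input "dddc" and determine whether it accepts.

Answer: ACCEPT

Trace:
start: ε-closure({0}) = {0,1,2,4,5,6,8}
'd' @ 1: {7,8,9,10,12,14}
'd' @ 2: {5,7,8,9,10,11,12,13,14}  [accepting]
'd' @ 3: {5,7,8,9,10,11,12,13,14}  [accepting]
'c' @ 4: {5,11,13,15}  [accepting]
after full input: {5,11,13,15}  (accept=5 in)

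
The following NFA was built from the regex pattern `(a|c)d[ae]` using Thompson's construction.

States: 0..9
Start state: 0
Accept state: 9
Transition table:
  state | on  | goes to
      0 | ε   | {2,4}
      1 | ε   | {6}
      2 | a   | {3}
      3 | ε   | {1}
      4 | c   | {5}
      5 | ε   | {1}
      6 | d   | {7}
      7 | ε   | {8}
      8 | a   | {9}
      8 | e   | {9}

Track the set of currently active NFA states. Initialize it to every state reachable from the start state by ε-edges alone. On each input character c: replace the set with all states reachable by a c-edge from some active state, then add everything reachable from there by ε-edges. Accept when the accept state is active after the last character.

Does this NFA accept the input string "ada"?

Answer: ACCEPT

Derivation:
start: ε-closure({0}) = {0,2,4}
'a' @ 1: {1,3,6}
'd' @ 2: {7,8}
'a' @ 3: {9}  [accepting]
end set {9} — state 9 in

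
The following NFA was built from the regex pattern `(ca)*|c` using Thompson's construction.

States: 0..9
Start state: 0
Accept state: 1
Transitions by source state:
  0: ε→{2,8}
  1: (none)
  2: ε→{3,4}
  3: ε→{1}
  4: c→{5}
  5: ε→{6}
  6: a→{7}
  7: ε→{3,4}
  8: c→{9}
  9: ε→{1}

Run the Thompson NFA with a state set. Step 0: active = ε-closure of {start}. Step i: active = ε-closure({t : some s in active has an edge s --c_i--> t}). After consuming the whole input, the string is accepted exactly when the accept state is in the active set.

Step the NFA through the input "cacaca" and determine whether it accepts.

Answer: ACCEPT

Trace:
S₀ = ε-closure({0}) = {0,1,2,3,4,8}
'c' @ 1: {1,5,6,9}  ✓accept
'a' @ 2: {1,3,4,7}  ✓accept
'c' @ 3: {5,6}
'a' @ 4: {1,3,4,7}  ✓accept
'c' @ 5: {5,6}
'a' @ 6: {1,3,4,7}  ✓accept
after full input: {1,3,4,7}  (accept=1 in)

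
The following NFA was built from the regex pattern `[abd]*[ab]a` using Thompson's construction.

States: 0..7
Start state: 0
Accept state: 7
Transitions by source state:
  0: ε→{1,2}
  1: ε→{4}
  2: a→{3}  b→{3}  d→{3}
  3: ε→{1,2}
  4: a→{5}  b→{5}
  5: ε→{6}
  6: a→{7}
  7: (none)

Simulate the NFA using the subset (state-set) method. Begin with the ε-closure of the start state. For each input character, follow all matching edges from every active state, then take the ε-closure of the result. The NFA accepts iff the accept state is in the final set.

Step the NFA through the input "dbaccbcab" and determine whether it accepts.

Answer: REJECT

Derivation:
start: ε-closure({0}) = {0,1,2,4}
'd' @ 1: {1,2,3,4}
'b' @ 2: {1,2,3,4,5,6}
'a' @ 3: {1,2,3,4,5,6,7}  [accepting]
'c' @ 4: {}  — no active states
rest 'cbcab' ignored (set empty)
after full input: {}  (accept=7 not in)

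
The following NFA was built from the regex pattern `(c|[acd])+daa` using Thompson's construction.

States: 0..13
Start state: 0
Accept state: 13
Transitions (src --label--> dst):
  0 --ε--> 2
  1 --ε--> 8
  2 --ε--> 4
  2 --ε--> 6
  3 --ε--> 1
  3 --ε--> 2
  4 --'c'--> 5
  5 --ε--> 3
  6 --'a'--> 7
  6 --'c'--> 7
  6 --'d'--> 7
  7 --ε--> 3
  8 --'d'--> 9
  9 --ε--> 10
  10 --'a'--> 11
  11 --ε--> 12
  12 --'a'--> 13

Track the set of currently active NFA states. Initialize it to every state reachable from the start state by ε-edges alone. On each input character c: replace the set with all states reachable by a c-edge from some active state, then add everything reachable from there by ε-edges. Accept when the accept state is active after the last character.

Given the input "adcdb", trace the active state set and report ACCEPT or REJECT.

start: ε-closure({0}) = {0,2,4,6}
'a' @ 1: {1,2,3,4,6,7,8}
'd' @ 2: {1,2,3,4,6,7,8,9,10}
'c' @ 3: {1,2,3,4,5,6,7,8}
'd' @ 4: {1,2,3,4,6,7,8,9,10}
'b' @ 5: {}  — dead — no transitions
final: {}; accept 13 not in set

Answer: REJECT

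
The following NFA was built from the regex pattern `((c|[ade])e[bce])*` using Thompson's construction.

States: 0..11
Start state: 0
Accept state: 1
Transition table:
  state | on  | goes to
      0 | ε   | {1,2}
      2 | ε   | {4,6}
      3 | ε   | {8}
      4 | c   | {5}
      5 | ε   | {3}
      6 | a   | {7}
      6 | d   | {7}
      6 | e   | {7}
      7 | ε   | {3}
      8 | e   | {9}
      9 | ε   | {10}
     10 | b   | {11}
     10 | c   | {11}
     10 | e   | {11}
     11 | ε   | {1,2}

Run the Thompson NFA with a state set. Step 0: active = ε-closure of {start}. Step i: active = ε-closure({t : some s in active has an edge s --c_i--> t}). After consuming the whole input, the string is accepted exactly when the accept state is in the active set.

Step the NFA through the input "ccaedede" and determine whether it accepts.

S₀ = ε-closure({0}) = {0,1,2,4,6}
'c' @ 1: {3,5,8}
'c' @ 2: {}  — no active states
rest 'aedede' ignored (set empty)
after full input: {}  (accept=1 not in)

Answer: REJECT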